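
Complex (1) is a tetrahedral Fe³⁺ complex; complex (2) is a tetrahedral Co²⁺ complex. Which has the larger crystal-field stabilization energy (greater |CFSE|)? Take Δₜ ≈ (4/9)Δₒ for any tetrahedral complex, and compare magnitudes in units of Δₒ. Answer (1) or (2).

(1): Fe sits in group 8; removing 3 electrons leaves Fe³⁺ with 8 − 3 = 5 d electrons; Tetrahedral splitting is small, so the complex is high-spin; e^2 t2^3, CFSE = 0.0Δₜ ≈ 0.00Δₒ.
(2): Co is in group 9, so Co²⁺ is d⁷ (9 − 2 = 7); Tetrahedral fields are weak (Δₜ ≈ 4/9 Δₒ), so electrons fill high-spin; e^4 t2^3, CFSE = -1.2Δₜ ≈ -0.53Δₒ.
So (2) has the larger |CFSE|.

(2)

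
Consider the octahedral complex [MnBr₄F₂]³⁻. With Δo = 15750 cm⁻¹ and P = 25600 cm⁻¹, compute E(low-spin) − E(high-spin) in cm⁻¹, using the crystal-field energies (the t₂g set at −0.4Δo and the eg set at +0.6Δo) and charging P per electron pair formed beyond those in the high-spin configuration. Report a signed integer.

9850

Ligand charges: 4×(-1) from Br⁻ and 2×(-1) from F⁻ sum to -6; with overall charge -3, Mn is +3.
Group 7 minus oxidation state +3 gives a d⁴ configuration for Mn³⁺.
High-spin d⁴ fills as t₂g³ eg¹ with CFSE 3(−0.4) + 1(+0.6) = -0.6Δo = -9450 cm⁻¹.
Low-spin t₂g⁴ eg⁰ gives -1.6Δo = -25200 cm⁻¹, but forming 1 extra pair costs 1P = 25600 cm⁻¹, so E(LS) = -25200 + 25600 = 400 cm⁻¹.
The difference is 400 − (-9450) = 9850 cm⁻¹, so high-spin lies lower.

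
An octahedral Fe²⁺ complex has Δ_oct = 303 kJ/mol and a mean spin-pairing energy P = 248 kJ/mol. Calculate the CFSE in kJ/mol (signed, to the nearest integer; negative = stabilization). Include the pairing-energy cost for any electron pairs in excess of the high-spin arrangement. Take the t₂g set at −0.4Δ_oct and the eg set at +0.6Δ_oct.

-231

Fe is in group 8, so Fe²⁺ is d⁶ (8 − 2 = 6).
Here Δ_oct > P (303 > 248), so the low-spin state is favoured.
Configuration: t₂g⁶ eg⁰.
Orbital CFSE = -2.4Δ_oct = -2.4 × 303 = -727 kJ/mol.
Excess pairs vs high-spin: 3 − 1 = 2; pairing cost = +496 kJ/mol.
Net CFSE = -727 + 496 = -231 kJ/mol.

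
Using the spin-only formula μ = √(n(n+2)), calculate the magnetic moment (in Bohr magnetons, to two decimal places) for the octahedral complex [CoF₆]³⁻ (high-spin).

4.90 Bohr magnetons

Each F⁻ contributes -1; 6 × (-1) = -6. With overall charge -3, Co is in the +3 oxidation state.
Co sits in group 9; removing 3 electrons leaves Co³⁺ with 9 − 3 = 6 d electrons.
Configuration: t₂g⁴ eg² → 4 unpaired electrons.
μ(spin-only) = √[4(4+2)] = √24 ≈ 4.90 Bohr magnetons.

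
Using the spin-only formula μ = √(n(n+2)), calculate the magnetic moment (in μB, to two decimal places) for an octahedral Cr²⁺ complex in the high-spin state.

4.90 μB

Cr sits in group 6; removing 2 electrons leaves Cr²⁺ with 6 − 2 = 4 d electrons.
Configuration: t2g^3 e_g^1 → 4 unpaired electrons.
μ(spin-only) = √[4(4+2)] = √24 ≈ 4.90 μB.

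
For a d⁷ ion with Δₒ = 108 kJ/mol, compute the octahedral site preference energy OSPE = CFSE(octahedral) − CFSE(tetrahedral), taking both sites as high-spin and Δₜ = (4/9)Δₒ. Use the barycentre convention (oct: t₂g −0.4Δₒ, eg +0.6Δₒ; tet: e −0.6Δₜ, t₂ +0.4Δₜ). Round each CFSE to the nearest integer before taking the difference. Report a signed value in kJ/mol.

Octahedral (high-spin): t2g^5 e_g^2, CFSE = 5(−0.4) + 2(+0.6) = -0.8Δₒ = -0.8 × 108 = -86 kJ/mol.
In a tetrahedral site the filling is e^4 t2^3: CFSE(tet) = -1.2Δₜ = -1.2 × (4/9)(108) = -58 kJ/mol.
OSPE = -86 − (-58) = -28 kJ/mol.

-28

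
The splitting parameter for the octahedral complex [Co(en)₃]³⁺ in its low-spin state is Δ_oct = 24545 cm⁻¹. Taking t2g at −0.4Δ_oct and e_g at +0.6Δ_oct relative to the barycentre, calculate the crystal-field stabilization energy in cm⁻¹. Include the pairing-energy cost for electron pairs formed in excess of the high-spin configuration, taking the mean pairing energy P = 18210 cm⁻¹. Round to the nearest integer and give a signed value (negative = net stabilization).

-22488

en is neutral, so the +3 overall charge sits on Co: oxidation state +3.
Co is in group 9, so Co³⁺ is d⁶ (9 − 3 = 6).
The d⁶ electrons fill as t2g^6 e_g^0.
CFSE(orbital) = 6×(-0.4Δ_oct) + 0×(0.6Δ_oct) = -2.4Δ_oct; with Δ_oct = 24545 cm⁻¹ that is -58908 cm⁻¹.
High-spin d⁶ would be t2g^4 e_g^2 with 1 pair; low-spin has 3, so 2 excess pairs cost +2P = +36420 cm⁻¹.
Net CFSE = -58908 + 36420 = -22488 cm⁻¹.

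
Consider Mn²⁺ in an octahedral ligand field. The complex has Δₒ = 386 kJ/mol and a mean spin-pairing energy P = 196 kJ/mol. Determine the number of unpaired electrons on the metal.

1

Mn²⁺: group 7, so d-count = 7 − 2 = 5.
Δₒ > P, so pairing is preferred: the ground state is low-spin.
That gives t₂g⁵ eg⁰.
Unpaired electrons: 1.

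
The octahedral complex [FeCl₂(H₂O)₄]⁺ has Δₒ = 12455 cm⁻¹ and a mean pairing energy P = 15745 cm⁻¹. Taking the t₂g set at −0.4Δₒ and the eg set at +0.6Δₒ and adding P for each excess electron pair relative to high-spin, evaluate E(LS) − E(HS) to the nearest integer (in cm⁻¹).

Ligand charges: 2×(-1) from Cl⁻ and 4×(+0) from H₂O sum to -2; with overall charge +1, Fe is +3.
Fe³⁺: group 8, so d-count = 8 − 3 = 5.
High-spin d⁵ fills as t₂g³ eg² with CFSE 3(−0.4) + 2(+0.6) = 0.0Δₒ = 0 cm⁻¹.
Low-spin t₂g⁵ eg⁰ gives -2.0Δₒ = -24910 cm⁻¹, but forming 2 extra pairs costs 2P = 31490 cm⁻¹, so E(LS) = -24910 + 31490 = 6580 cm⁻¹.
The difference is 6580 − (0) = 6580 cm⁻¹, so high-spin lies lower.

6580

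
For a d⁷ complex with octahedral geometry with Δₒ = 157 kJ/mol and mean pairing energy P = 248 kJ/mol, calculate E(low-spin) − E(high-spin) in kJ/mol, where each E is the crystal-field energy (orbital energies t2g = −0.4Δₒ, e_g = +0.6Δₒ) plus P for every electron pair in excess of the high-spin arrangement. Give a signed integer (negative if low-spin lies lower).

91

In the high-spin limit (t2g^5 e_g^2) the orbital term is -0.8Δₒ = -126 kJ/mol, with no excess pairing.
Low-spin t2g^6 e_g^1 gives -1.8Δₒ = -283 kJ/mol, but forming 1 extra pair costs 1P = 248 kJ/mol, so E(LS) = -283 + 248 = -35 kJ/mol.
E(LS) − E(HS) = -35 − (-126) = 91 kJ/mol.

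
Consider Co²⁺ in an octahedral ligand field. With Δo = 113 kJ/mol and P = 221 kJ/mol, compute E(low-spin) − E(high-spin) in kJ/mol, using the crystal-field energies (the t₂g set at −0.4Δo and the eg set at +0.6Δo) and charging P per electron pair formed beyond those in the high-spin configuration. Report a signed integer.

Group 9 minus oxidation state +2 gives a d⁷ configuration for Co²⁺.
High-spin: t₂g⁵ eg², CFSE = -0.8Δo = -90 kJ/mol.
Low-spin: t₂g⁶ eg¹, orbital CFSE = -1.8Δo = -203 kJ/mol; plus 1 excess pair × P = +221 kJ/mol; total 18 kJ/mol.
Thus E(LS) − E(HS) = 108 kJ/mol.

108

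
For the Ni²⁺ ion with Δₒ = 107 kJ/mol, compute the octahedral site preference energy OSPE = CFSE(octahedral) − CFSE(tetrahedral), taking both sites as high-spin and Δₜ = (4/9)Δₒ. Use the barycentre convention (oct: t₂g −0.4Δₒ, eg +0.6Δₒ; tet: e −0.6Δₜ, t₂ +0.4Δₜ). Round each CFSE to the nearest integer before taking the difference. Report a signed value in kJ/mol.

-90

Ni sits in group 10; removing 2 electrons leaves Ni²⁺ with 10 − 2 = 8 d electrons.
Octahedral high-spin t2g^6 e_g^2: CFSE = -1.2 × 107 = -128 kJ/mol.
In a tetrahedral site the filling is e^4 t2^4: CFSE(tet) = -0.8Δₜ = -0.8 × (4/9)(107) = -38 kJ/mol.
Subtracting, OSPE = -128 − (-38) = -90 kJ/mol.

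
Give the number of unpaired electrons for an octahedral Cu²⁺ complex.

Cu²⁺: group 11, so d-count = 11 − 2 = 9.
Configuration: t₂g⁶ eg³, giving 1 unpaired electron.

1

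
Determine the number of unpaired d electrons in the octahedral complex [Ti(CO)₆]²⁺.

2

CO is neutral, so the +2 overall charge sits on Ti: oxidation state +2.
Ti sits in group 4; removing 2 electrons leaves Ti²⁺ with 4 − 2 = 2 d electrons.
For octahedral d² the high- and low-spin configurations coincide.
Configuration: t₂g² eg⁰, giving 2 unpaired electrons.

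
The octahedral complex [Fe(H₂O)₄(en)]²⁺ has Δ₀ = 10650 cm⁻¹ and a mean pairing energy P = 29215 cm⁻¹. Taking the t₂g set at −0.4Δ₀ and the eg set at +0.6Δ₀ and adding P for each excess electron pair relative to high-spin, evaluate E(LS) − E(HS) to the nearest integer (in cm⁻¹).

Ligand charges: 4×(+0) from H₂O and 1×(+0) from en sum to +0; with overall charge +2, Fe is +2.
Fe sits in group 8; removing 2 electrons leaves Fe²⁺ with 8 − 2 = 6 d electrons.
In the high-spin limit (t₂g⁴ eg²) the orbital term is -0.4Δ₀ = -4260 cm⁻¹, with no excess pairing.
Low-spin: t₂g⁶ eg⁰, orbital CFSE = -2.4Δ₀ = -25560 cm⁻¹; plus 2 excess pairs × P = +58430 cm⁻¹; total 32870 cm⁻¹.
The difference is 32870 − (-4260) = 37130 cm⁻¹, so high-spin lies lower.

37130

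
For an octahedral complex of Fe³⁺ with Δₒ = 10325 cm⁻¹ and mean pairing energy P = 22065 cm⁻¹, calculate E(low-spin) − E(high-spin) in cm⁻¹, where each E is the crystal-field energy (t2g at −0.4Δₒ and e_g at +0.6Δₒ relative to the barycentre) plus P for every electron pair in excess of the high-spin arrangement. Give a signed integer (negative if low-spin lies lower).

Fe is in group 8, so Fe³⁺ is d⁵ (8 − 3 = 5).
High-spin d⁵ fills as t2g^3 e_g^2 with CFSE 3(−0.4) + 2(+0.6) = 0.0Δₒ = 0 cm⁻¹.
Low-spin t2g^5 e_g^0 gives -2.0Δₒ = -20650 cm⁻¹, but forming 2 extra pairs costs 2P = 44130 cm⁻¹, so E(LS) = -20650 + 44130 = 23480 cm⁻¹.
The difference is 23480 − (0) = 23480 cm⁻¹, so high-spin lies lower.

23480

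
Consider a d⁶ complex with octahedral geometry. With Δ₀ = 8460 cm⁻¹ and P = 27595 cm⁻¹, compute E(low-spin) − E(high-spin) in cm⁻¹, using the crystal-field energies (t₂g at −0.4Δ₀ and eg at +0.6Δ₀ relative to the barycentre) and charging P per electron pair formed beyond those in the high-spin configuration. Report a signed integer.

38270

In the high-spin limit (t₂g⁴ eg²) the orbital term is -0.4Δ₀ = -3384 cm⁻¹, with no excess pairing.
Low-spin: t₂g⁶ eg⁰, orbital CFSE = -2.4Δ₀ = -20304 cm⁻¹; plus 2 excess pairs × P = +55190 cm⁻¹; total 34886 cm⁻¹.
E(LS) − E(HS) = 34886 − (-3384) = 38270 cm⁻¹.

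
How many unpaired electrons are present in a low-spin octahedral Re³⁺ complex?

2

Re³⁺: group 7, so d-count = 7 − 3 = 4.
Configuration: t2g^4 e_g^0, giving 2 unpaired electrons.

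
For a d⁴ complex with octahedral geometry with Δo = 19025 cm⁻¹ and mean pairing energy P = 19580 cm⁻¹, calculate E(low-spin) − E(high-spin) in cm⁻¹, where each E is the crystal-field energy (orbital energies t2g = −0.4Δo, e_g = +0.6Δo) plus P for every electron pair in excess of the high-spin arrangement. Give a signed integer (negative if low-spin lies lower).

555

High-spin: t2g^3 e_g^1, CFSE = -0.6Δo = -11415 cm⁻¹.
Low-spin: t2g^4 e_g^0, orbital CFSE = -1.6Δo = -30440 cm⁻¹; plus 1 excess pair × P = +19580 cm⁻¹; total -10860 cm⁻¹.
The difference is -10860 − (-11415) = 555 cm⁻¹, so high-spin lies lower.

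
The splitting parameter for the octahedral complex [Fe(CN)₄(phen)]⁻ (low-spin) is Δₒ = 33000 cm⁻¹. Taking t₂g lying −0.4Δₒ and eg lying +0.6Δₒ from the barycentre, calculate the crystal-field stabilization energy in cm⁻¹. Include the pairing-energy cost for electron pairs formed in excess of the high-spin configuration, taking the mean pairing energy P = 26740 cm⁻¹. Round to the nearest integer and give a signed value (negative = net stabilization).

-12520

Ligand charges: 4×(-1) from CN⁻ and 1×(+0) from phen sum to -4; with overall charge -1, Fe is +3.
Fe sits in group 8; removing 3 electrons leaves Fe³⁺ with 8 − 3 = 5 d electrons.
Configuration: t₂g⁵ eg⁰.
Orbital CFSE = 5(-0.4) + 0(0.6) = -2.0Δₒ = -2.0 × 33000 = -66000 cm⁻¹.
Pairing penalty: 2 pairs vs 0 in the high-spin reference → 2 extra × P = 53480 cm⁻¹.
Combining: -66000 + 53480 = -12520 cm⁻¹.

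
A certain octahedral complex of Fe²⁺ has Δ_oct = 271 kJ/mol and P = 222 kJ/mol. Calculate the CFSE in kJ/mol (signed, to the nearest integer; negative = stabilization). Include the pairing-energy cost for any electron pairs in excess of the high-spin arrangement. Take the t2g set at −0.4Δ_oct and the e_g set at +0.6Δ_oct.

Fe is in group 8, so Fe²⁺ is d⁶ (8 − 2 = 6).
With Δ_oct > P the complex is low-spin.
That gives t2g^6 e_g^0.
Orbital CFSE = -2.4Δ_oct = -2.4 × 271 = -650 kJ/mol.
Excess pairs vs high-spin: 3 − 1 = 2; pairing cost = +444 kJ/mol.
Net CFSE = -650 + 444 = -206 kJ/mol.

-206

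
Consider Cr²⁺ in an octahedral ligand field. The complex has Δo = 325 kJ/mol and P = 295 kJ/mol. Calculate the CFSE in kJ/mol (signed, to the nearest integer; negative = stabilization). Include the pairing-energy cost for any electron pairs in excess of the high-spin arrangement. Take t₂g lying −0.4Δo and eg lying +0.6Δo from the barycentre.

-225

Cr²⁺: group 6, so d-count = 6 − 2 = 4.
Since Δo = 325 kJ/mol > P = 295 kJ/mol, the complex adopts the low-spin configuration.
Filling d⁴ accordingly: t₂g⁴ eg⁰.
Orbital CFSE = -1.6Δo = -1.6 × 325 = -520 kJ/mol.
Excess pairs vs high-spin: 1 − 0 = 1; pairing cost = +295 kJ/mol.
Net CFSE = -520 + 295 = -225 kJ/mol.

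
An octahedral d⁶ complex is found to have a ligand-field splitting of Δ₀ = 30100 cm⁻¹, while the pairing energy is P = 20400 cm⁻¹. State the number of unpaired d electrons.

With Δ₀ > P the complex is low-spin.
That gives t2g^6 e_g^0.
Unpaired electrons: 0.

0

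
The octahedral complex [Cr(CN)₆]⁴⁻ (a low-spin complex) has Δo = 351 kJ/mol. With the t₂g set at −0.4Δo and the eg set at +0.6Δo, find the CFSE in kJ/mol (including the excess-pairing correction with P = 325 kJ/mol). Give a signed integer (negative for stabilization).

Each CN⁻ contributes -1; 6 × (-1) = -6. With overall charge -4, Cr is in the +2 oxidation state.
Group 6 minus oxidation state +2 gives a d⁴ configuration for Cr²⁺.
The d⁴ electrons fill as t₂g⁴ eg⁰.
Orbital CFSE = 4(-0.4) + 0(0.6) = -1.6Δo = -1.6 × 351 = -562 kJ/mol.
Relative to high-spin t₂g³ eg¹ (0 paired), the low-spin configuration has 1 additional pair, contributing +1 × 325 = +325 kJ/mol.
Overall CFSE = -562 + 325 = -237 kJ/mol.

-237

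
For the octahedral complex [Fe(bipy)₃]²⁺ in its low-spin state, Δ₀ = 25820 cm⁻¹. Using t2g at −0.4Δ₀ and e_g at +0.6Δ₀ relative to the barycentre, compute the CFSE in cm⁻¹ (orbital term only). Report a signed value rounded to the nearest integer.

bipy is neutral, so the +2 overall charge sits on Fe: oxidation state +2.
Fe²⁺: group 8, so d-count = 8 − 2 = 6.
Electron filling gives t2g^6 e_g^0.
CFSE(orbital) = 6×(-0.4Δ₀) + 0×(0.6Δ₀) = -2.4Δ₀; with Δ₀ = 25820 cm⁻¹ that is -61968 cm⁻¹.

-61968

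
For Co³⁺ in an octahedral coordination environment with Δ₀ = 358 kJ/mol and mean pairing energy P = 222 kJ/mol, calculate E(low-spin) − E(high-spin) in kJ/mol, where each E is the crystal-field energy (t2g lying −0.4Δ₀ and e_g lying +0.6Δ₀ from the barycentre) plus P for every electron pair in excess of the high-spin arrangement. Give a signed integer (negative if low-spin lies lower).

Co is in group 9, so Co³⁺ is d⁶ (9 − 3 = 6).
In the high-spin limit (t2g^4 e_g^2) the orbital term is -0.4Δ₀ = -143 kJ/mol, with no excess pairing.
For low-spin the configuration is t2g^6 e_g^0: orbital energy -2.4 × 358 = -859 kJ/mol, and 2 additional pairs relative to high-spin add 444 kJ/mol, giving -415 kJ/mol.
The difference is -415 − (-143) = -272 kJ/mol, so low-spin lies lower.

-272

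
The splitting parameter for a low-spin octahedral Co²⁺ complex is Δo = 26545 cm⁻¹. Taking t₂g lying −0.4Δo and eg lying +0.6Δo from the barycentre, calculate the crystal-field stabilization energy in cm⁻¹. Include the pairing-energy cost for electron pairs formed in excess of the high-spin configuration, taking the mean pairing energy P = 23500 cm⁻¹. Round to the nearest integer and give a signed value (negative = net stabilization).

Co sits in group 9; removing 2 electrons leaves Co²⁺ with 9 − 2 = 7 d electrons.
The d⁷ electrons fill as t₂g⁶ eg¹.
Orbital CFSE = 6(-0.4) + 1(0.6) = -1.8Δo = -1.8 × 26545 = -47781 cm⁻¹.
Relative to high-spin t₂g⁵ eg² (2 paired), the low-spin configuration has 1 additional pair, contributing +1 × 23500 = +23500 cm⁻¹.
Net CFSE = -47781 + 23500 = -24281 cm⁻¹.

-24281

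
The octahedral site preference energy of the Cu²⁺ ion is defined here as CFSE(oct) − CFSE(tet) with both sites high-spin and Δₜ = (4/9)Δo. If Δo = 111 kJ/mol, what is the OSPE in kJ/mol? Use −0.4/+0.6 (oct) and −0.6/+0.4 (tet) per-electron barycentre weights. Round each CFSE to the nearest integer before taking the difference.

Cu²⁺: group 11, so d-count = 11 − 2 = 9.
Octahedral high-spin t₂g⁶ eg³: CFSE = -0.6 × 111 = -67 kJ/mol.
Tetrahedral e⁴ t₂⁵ gives -0.4Δₜ = -0.4 × (4/9) × 111 = -20 kJ/mol.
OSPE = -67 − (-20) = -47 kJ/mol.

-47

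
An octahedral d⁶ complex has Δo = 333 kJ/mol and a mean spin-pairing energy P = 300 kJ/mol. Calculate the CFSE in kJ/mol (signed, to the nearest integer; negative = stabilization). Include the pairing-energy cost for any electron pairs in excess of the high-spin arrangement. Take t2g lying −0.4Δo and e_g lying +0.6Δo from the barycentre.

Here Δo > P (333 > 300), so the low-spin state is favoured.
Configuration: t2g^6 e_g^0.
Orbital CFSE = -2.4Δo = -2.4 × 333 = -799 kJ/mol.
Excess pairs vs high-spin: 3 − 1 = 2; pairing cost = +600 kJ/mol.
Net CFSE = -799 + 600 = -199 kJ/mol.

-199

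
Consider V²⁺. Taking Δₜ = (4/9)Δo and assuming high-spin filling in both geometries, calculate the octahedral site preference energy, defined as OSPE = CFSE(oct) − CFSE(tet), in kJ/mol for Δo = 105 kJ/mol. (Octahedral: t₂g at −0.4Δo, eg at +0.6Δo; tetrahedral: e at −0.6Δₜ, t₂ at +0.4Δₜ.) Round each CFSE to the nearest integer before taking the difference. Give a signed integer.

V is in group 5, so V²⁺ is d³ (5 − 2 = 3).
In an octahedral site d³ (HS) is t₂g³ eg⁰, giving CFSE(oct) = -1.2Δo = -126 kJ/mol.
Tetrahedral: e² t₂¹, CFSE = 2(−0.6) + 1(+0.4) = -0.8Δₜ = -0.8 × (4/9) × 105 = -37 kJ/mol.
Subtracting, OSPE = -126 − (-37) = -89 kJ/mol.

-89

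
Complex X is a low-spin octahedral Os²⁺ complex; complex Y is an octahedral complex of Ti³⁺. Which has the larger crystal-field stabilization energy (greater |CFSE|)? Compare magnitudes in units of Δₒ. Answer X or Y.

X: Os is in group 8, so Os²⁺ is d⁶ (8 − 2 = 6); t2g^6 e_g^0, CFSE = -2.4Δₒ.
Y: Ti sits in group 4; removing 3 electrons leaves Ti³⁺ with 4 − 3 = 1 d electrons; For octahedral d¹ the high- and low-spin configurations coincide; t2g^1 e_g^0, CFSE = -0.4Δₒ.
So X has the larger |CFSE|.

X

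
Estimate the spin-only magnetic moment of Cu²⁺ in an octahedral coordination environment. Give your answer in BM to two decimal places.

Cu sits in group 11; removing 2 electrons leaves Cu²⁺ with 11 − 2 = 9 d electrons.
Configuration: t₂g⁶ eg³ → 1 unpaired electron.
μ(spin-only) = √[1(1+2)] = √3 ≈ 1.73 BM.

1.73 BM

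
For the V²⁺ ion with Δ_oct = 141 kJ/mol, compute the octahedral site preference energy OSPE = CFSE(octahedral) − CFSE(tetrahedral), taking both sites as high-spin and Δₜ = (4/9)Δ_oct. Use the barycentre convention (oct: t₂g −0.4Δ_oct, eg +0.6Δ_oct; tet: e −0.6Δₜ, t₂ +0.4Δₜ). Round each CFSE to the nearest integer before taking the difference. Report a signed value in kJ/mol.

-119

Group 5 minus oxidation state +2 gives a d³ configuration for V²⁺.
In an octahedral site d³ (HS) is t2g^3 e_g^0, giving CFSE(oct) = -1.2Δ_oct = -169 kJ/mol.
Tetrahedral: e^2 t2^1, CFSE = 2(−0.6) + 1(+0.4) = -0.8Δₜ = -0.8 × (4/9) × 141 = -50 kJ/mol.
Subtracting, OSPE = -169 − (-50) = -119 kJ/mol.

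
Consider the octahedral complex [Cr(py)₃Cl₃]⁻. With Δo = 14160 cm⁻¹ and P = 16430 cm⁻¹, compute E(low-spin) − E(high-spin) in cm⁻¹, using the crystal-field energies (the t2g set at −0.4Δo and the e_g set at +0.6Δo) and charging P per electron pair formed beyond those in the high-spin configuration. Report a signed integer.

2270

Ligand charges: 3×(+0) from py and 3×(-1) from Cl⁻ sum to -3; with overall charge -1, Cr is +2.
Cr is in group 6, so Cr²⁺ is d⁴ (6 − 2 = 4).
High-spin d⁴ fills as t2g^3 e_g^1 with CFSE 3(−0.4) + 1(+0.6) = -0.6Δo = -8496 cm⁻¹.
Low-spin t2g^4 e_g^0 gives -1.6Δo = -22656 cm⁻¹, but forming 1 extra pair costs 1P = 16430 cm⁻¹, so E(LS) = -22656 + 16430 = -6226 cm⁻¹.
E(LS) − E(HS) = -6226 − (-8496) = 2270 cm⁻¹.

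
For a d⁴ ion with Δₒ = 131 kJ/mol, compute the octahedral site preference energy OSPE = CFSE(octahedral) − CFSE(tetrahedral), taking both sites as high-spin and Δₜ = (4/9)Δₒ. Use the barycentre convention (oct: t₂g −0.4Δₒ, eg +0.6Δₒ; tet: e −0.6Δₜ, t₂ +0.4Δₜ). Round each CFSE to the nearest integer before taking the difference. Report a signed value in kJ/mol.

-56

In an octahedral site d⁴ (HS) is t₂g³ eg¹, giving CFSE(oct) = -0.6Δₒ = -79 kJ/mol.
Tetrahedral e² t₂² gives -0.4Δₜ = -0.4 × (4/9) × 131 = -23 kJ/mol.
OSPE = CFSE(oct) − CFSE(tet) = -79 − (-23) = -56 kJ/mol.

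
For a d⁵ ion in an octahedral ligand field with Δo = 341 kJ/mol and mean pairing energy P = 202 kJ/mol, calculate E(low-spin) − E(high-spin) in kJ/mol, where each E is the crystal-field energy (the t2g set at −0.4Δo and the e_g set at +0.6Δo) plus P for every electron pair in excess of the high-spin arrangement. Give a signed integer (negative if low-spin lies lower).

High-spin: t2g^3 e_g^2, CFSE = 0.0Δo = 0 kJ/mol.
For low-spin the configuration is t2g^5 e_g^0: orbital energy -2.0 × 341 = -682 kJ/mol, and 2 additional pairs relative to high-spin add 404 kJ/mol, giving -278 kJ/mol.
Thus E(LS) − E(HS) = -278 kJ/mol.

-278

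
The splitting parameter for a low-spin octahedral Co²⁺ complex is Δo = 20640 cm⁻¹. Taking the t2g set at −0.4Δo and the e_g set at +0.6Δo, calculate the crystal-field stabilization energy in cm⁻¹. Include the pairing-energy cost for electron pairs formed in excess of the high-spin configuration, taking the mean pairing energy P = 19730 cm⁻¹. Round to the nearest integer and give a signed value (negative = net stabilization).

-17422

Co sits in group 9; removing 2 electrons leaves Co²⁺ with 9 − 2 = 7 d electrons.
Configuration: t2g^6 e_g^1.
The orbital stabilization is -1.8Δo = -1.8 × 20640 = -37152 cm⁻¹.
Relative to high-spin t2g^5 e_g^2 (2 paired), the low-spin configuration has 1 additional pair, contributing +1 × 19730 = +19730 cm⁻¹.
Combining: -37152 + 19730 = -17422 cm⁻¹.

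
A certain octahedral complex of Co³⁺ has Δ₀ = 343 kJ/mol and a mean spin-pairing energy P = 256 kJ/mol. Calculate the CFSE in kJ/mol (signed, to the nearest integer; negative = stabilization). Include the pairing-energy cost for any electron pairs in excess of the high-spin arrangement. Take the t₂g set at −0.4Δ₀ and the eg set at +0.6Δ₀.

Co sits in group 9; removing 3 electrons leaves Co³⁺ with 9 − 3 = 6 d electrons.
Since Δ₀ = 343 kJ/mol > P = 256 kJ/mol, the complex adopts the low-spin configuration.
Filling d⁶ accordingly: t₂g⁶ eg⁰.
Orbital CFSE = -2.4Δ₀ = -2.4 × 343 = -823 kJ/mol.
Excess pairs vs high-spin: 3 − 1 = 2; pairing cost = +512 kJ/mol.
Net CFSE = -823 + 512 = -311 kJ/mol.

-311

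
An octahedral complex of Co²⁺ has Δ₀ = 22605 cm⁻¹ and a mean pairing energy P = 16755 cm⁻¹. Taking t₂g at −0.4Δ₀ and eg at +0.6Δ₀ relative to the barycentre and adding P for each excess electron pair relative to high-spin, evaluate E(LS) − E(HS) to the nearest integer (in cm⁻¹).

Co sits in group 9; removing 2 electrons leaves Co²⁺ with 9 − 2 = 7 d electrons.
High-spin d⁷ fills as t₂g⁵ eg² with CFSE 5(−0.4) + 2(+0.6) = -0.8Δ₀ = -18084 cm⁻¹.
For low-spin the configuration is t₂g⁶ eg¹: orbital energy -1.8 × 22605 = -40689 cm⁻¹, and 1 additional pair relative to high-spin adds 16755 cm⁻¹, giving -23934 cm⁻¹.
Thus E(LS) − E(HS) = -5850 cm⁻¹.

-5850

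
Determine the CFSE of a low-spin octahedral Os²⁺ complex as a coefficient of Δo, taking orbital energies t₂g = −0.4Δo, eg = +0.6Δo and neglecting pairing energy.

Group 8 minus oxidation state +2 gives a d⁶ configuration for Os²⁺.
Configuration: t₂g⁶ eg⁰.
CFSE = 6(-0.4Δo) + 0(0.6Δo) = -2.4Δo + 0.0Δo = -2.4Δo.

-2.4 Δo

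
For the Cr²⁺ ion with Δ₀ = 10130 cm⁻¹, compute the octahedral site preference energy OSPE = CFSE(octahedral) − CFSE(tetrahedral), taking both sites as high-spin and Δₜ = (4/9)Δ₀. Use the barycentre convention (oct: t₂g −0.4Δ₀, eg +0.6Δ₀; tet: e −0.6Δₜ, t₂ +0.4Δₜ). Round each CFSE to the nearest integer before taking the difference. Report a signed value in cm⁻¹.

-4277

Group 6 minus oxidation state +2 gives a d⁴ configuration for Cr²⁺.
Octahedral (high-spin): t₂g³ eg¹, CFSE = 3(−0.4) + 1(+0.6) = -0.6Δ₀ = -0.6 × 10130 = -6078 cm⁻¹.
Tetrahedral e² t₂² gives -0.4Δₜ = -0.4 × (4/9) × 10130 = -1801 cm⁻¹.
OSPE = CFSE(oct) − CFSE(tet) = -6078 − (-1801) = -4277 cm⁻¹.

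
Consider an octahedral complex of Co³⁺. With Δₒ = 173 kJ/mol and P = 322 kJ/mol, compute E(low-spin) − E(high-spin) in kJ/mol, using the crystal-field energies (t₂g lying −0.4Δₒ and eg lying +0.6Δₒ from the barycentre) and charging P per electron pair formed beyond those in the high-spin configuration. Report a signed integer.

Co sits in group 9; removing 3 electrons leaves Co³⁺ with 9 − 3 = 6 d electrons.
High-spin d⁶ fills as t₂g⁴ eg² with CFSE 4(−0.4) + 2(+0.6) = -0.4Δₒ = -69 kJ/mol.
For low-spin the configuration is t₂g⁶ eg⁰: orbital energy -2.4 × 173 = -415 kJ/mol, and 2 additional pairs relative to high-spin add 644 kJ/mol, giving 229 kJ/mol.
E(LS) − E(HS) = 229 − (-69) = 298 kJ/mol.

298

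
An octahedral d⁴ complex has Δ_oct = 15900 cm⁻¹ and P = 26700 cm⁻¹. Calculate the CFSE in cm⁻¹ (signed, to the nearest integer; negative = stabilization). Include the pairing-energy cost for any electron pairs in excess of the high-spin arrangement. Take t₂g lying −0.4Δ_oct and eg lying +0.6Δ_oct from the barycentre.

Here Δ_oct < P (15900 < 26700), so the high-spin state is favoured.
Filling d⁴ accordingly: t₂g³ eg¹.
Orbital CFSE = -0.6Δ_oct = -0.6 × 15900 = -9540 cm⁻¹.
High-spin has no excess pairs, so no pairing correction applies.

-9540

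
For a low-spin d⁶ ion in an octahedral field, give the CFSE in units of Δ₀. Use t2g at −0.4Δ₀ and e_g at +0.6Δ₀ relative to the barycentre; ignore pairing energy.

Configuration: t2g^6 e_g^0.
CFSE = 6(-0.4Δ₀) + 0(0.6Δ₀) = -2.4Δ₀ + 0.0Δ₀ = -2.4Δ₀.

-2.4 Δ₀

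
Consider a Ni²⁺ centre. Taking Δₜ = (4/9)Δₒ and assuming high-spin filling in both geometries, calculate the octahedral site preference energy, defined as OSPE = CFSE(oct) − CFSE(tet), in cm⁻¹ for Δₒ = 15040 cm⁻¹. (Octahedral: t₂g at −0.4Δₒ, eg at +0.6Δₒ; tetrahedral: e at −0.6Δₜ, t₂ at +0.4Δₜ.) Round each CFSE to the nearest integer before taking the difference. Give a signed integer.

-12700

Ni²⁺: group 10, so d-count = 10 − 2 = 8.
Octahedral high-spin t2g^6 e_g^2: CFSE = -1.2 × 15040 = -18048 cm⁻¹.
Tetrahedral e^4 t2^4 gives -0.8Δₜ = -0.8 × (4/9) × 15040 = -5348 cm⁻¹.
OSPE = CFSE(oct) − CFSE(tet) = -18048 − (-5348) = -12700 cm⁻¹.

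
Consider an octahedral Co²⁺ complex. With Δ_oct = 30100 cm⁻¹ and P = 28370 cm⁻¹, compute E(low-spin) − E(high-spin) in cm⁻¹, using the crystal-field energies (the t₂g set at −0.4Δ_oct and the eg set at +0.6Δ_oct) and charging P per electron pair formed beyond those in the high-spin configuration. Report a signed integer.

-1730

Group 9 minus oxidation state +2 gives a d⁷ configuration for Co²⁺.
In the high-spin limit (t₂g⁵ eg²) the orbital term is -0.8Δ_oct = -24080 cm⁻¹, with no excess pairing.
Low-spin t₂g⁶ eg¹ gives -1.8Δ_oct = -54180 cm⁻¹, but forming 1 extra pair costs 1P = 28370 cm⁻¹, so E(LS) = -54180 + 28370 = -25810 cm⁻¹.
E(LS) − E(HS) = -25810 − (-24080) = -1730 cm⁻¹.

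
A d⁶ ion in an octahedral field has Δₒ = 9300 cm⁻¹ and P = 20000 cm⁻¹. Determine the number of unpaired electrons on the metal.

Since Δₒ = 9300 cm⁻¹ < P = 20000 cm⁻¹, the complex adopts the high-spin configuration.
Configuration: t2g^4 e_g^2.
Unpaired electrons: 4.

4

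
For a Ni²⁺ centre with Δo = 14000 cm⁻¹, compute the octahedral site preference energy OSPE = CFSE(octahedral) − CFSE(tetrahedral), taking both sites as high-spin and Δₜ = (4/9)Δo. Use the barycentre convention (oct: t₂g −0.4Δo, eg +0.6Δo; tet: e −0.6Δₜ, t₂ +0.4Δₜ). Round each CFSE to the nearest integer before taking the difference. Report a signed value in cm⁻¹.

Group 10 minus oxidation state +2 gives a d⁸ configuration for Ni²⁺.
Octahedral (high-spin): t₂g⁶ eg², CFSE = 6(−0.4) + 2(+0.6) = -1.2Δo = -1.2 × 14000 = -16800 cm⁻¹.
In a tetrahedral site the filling is e⁴ t₂⁴: CFSE(tet) = -0.8Δₜ = -0.8 × (4/9)(14000) = -4978 cm⁻¹.
OSPE = CFSE(oct) − CFSE(tet) = -16800 − (-4978) = -11822 cm⁻¹.

-11822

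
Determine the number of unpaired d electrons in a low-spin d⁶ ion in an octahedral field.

Configuration: t₂g⁶ eg⁰, giving 0 unpaired electrons.

0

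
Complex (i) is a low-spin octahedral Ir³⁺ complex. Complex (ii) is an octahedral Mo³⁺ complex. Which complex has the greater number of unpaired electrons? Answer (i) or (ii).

(ii)

(i): Ir is in group 9, so Ir³⁺ is d⁶ (9 − 3 = 6); t2g^6 e_g^0 → 0 unpaired.
(ii): Mo is in group 6, so Mo³⁺ is d³ (6 − 3 = 3); t2g^3 e_g^0 → 3 unpaired.
So (ii) has more unpaired electrons.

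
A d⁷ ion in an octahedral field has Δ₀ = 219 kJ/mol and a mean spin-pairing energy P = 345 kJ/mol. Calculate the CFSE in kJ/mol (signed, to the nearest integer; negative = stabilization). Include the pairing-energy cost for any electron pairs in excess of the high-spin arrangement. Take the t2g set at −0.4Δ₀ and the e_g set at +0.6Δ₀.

-175

Here Δ₀ < P (219 < 345), so the high-spin state is favoured.
That gives t2g^5 e_g^2.
Orbital CFSE = -0.8Δ₀ = -0.8 × 219 = -175 kJ/mol.
High-spin has no excess pairs, so no pairing correction applies.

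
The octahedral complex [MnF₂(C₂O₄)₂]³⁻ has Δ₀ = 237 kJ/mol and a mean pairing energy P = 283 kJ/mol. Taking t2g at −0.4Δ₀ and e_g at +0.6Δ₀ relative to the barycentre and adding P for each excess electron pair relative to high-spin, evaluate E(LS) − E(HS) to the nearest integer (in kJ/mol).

Ligand charges: 2×(-1) from F⁻ and 2×(-2) from C₂O₄²⁻ sum to -6; with overall charge -3, Mn is +3.
Mn sits in group 7; removing 3 electrons leaves Mn³⁺ with 7 − 3 = 4 d electrons.
High-spin: t2g^3 e_g^1, CFSE = -0.6Δ₀ = -142 kJ/mol.
Low-spin: t2g^4 e_g^0, orbital CFSE = -1.6Δ₀ = -379 kJ/mol; plus 1 excess pair × P = +283 kJ/mol; total -96 kJ/mol.
E(LS) − E(HS) = -96 − (-142) = 46 kJ/mol.

46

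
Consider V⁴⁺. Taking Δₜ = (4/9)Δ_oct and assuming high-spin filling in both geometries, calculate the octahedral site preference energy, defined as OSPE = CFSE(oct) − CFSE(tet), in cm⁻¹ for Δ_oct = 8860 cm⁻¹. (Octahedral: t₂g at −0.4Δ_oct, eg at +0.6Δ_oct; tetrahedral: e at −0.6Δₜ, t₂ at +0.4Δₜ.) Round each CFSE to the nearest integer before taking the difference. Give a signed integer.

V⁴⁺: group 5, so d-count = 5 − 4 = 1.
Octahedral high-spin t2g^1 e_g^0: CFSE = -0.4 × 8860 = -3544 cm⁻¹.
Tetrahedral e^1 t2^0 gives -0.6Δₜ = -0.6 × (4/9) × 8860 = -2363 cm⁻¹.
OSPE = CFSE(oct) − CFSE(tet) = -3544 − (-2363) = -1181 cm⁻¹.

-1181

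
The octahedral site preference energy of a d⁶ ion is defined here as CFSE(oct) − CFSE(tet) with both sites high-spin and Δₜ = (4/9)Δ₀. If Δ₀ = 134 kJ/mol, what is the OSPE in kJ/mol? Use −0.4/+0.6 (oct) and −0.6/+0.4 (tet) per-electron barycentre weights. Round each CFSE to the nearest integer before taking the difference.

-18

Octahedral (high-spin): t₂g⁴ eg², CFSE = 4(−0.4) + 2(+0.6) = -0.4Δ₀ = -0.4 × 134 = -54 kJ/mol.
In a tetrahedral site the filling is e³ t₂³: CFSE(tet) = -0.6Δₜ = -0.6 × (4/9)(134) = -36 kJ/mol.
Subtracting, OSPE = -54 − (-36) = -18 kJ/mol.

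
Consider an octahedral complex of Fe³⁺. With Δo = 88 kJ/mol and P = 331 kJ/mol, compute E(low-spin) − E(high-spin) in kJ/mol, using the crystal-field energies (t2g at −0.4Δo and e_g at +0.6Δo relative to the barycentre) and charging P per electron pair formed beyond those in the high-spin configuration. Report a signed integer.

486

Group 8 minus oxidation state +3 gives a d⁵ configuration for Fe³⁺.
In the high-spin limit (t2g^3 e_g^2) the orbital term is 0.0Δo = 0 kJ/mol, with no excess pairing.
For low-spin the configuration is t2g^5 e_g^0: orbital energy -2.0 × 88 = -176 kJ/mol, and 2 additional pairs relative to high-spin add 662 kJ/mol, giving 486 kJ/mol.
The difference is 486 − (0) = 486 kJ/mol, so high-spin lies lower.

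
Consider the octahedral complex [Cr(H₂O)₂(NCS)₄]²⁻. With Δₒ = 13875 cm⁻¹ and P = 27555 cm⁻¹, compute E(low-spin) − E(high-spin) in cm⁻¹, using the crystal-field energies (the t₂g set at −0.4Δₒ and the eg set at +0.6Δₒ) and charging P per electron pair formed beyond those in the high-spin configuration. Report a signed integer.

13680

Ligand charges: 2×(+0) from H₂O and 4×(-1) from NCS⁻ sum to -4; with overall charge -2, Cr is +2.
Cr sits in group 6; removing 2 electrons leaves Cr²⁺ with 6 − 2 = 4 d electrons.
High-spin d⁴ fills as t₂g³ eg¹ with CFSE 3(−0.4) + 1(+0.6) = -0.6Δₒ = -8325 cm⁻¹.
Low-spin t₂g⁴ eg⁰ gives -1.6Δₒ = -22200 cm⁻¹, but forming 1 extra pair costs 1P = 27555 cm⁻¹, so E(LS) = -22200 + 27555 = 5355 cm⁻¹.
The difference is 5355 − (-8325) = 13680 cm⁻¹, so high-spin lies lower.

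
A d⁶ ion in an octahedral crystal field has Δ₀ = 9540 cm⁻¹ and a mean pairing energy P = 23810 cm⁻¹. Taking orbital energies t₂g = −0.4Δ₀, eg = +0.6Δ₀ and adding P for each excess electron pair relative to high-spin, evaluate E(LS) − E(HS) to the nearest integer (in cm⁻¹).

In the high-spin limit (t₂g⁴ eg²) the orbital term is -0.4Δ₀ = -3816 cm⁻¹, with no excess pairing.
Low-spin t₂g⁶ eg⁰ gives -2.4Δ₀ = -22896 cm⁻¹, but forming 2 extra pairs costs 2P = 47620 cm⁻¹, so E(LS) = -22896 + 47620 = 24724 cm⁻¹.
The difference is 24724 − (-3816) = 28540 cm⁻¹, so high-spin lies lower.

28540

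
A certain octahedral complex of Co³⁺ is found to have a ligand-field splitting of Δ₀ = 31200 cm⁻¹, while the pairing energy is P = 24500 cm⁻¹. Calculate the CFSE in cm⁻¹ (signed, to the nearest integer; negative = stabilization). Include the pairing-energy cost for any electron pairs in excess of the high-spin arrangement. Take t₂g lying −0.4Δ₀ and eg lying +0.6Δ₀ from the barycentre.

-25880

Group 9 minus oxidation state +3 gives a d⁶ configuration for Co³⁺.
Δ₀ > P, so pairing is preferred: the ground state is low-spin.
Filling d⁶ accordingly: t₂g⁶ eg⁰.
Orbital CFSE = -2.4Δ₀ = -2.4 × 31200 = -74880 cm⁻¹.
Excess pairs vs high-spin: 3 − 1 = 2; pairing cost = +49000 cm⁻¹.
Net CFSE = -74880 + 49000 = -25880 cm⁻¹.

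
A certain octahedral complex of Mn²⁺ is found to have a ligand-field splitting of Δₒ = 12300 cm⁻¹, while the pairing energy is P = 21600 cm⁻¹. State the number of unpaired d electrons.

Group 7 minus oxidation state +2 gives a d⁵ configuration for Mn²⁺.
With Δₒ < P the complex is high-spin.
That gives t2g^3 e_g^2.
Unpaired electrons: 5.

5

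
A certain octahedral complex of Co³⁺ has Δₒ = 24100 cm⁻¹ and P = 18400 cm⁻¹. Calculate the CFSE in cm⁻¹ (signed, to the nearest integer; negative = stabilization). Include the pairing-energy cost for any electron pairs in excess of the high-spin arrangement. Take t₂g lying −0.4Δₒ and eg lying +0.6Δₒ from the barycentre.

-21040

Co³⁺: group 9, so d-count = 9 − 3 = 6.
Here Δₒ > P (24100 > 18400), so the low-spin state is favoured.
Configuration: t₂g⁶ eg⁰.
Orbital CFSE = -2.4Δₒ = -2.4 × 24100 = -57840 cm⁻¹.
Excess pairs vs high-spin: 3 − 1 = 2; pairing cost = +36800 cm⁻¹.
Net CFSE = -57840 + 36800 = -21040 cm⁻¹.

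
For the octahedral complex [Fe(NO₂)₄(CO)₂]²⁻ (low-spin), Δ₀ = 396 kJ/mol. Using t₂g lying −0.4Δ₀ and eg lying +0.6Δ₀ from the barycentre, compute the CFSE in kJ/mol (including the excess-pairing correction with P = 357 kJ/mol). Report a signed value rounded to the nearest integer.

Ligand charges: 4×(-1) from NO₂⁻ and 2×(+0) from CO sum to -4; with overall charge -2, Fe is +2.
Group 8 minus oxidation state +2 gives a d⁶ configuration for Fe²⁺.
Configuration: t₂g⁶ eg⁰.
CFSE(orbital) = 6×(-0.4Δ₀) + 0×(0.6Δ₀) = -2.4Δ₀; with Δ₀ = 396 kJ/mol that is -950 kJ/mol.
Pairing penalty: 3 pairs vs 1 in the high-spin reference → 2 extra × P = 714 kJ/mol.
Combining: -950 + 714 = -236 kJ/mol.

-236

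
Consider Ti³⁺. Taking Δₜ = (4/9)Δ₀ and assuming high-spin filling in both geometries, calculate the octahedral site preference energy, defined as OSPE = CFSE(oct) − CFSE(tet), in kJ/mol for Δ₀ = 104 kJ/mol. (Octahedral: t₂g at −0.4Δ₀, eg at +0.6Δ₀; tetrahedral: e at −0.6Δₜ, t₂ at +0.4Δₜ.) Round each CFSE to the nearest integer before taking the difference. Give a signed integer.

Ti³⁺: group 4, so d-count = 4 − 3 = 1.
Octahedral high-spin t₂g¹ eg⁰: CFSE = -0.4 × 104 = -42 kJ/mol.
Tetrahedral e¹ t₂⁰ gives -0.6Δₜ = -0.6 × (4/9) × 104 = -28 kJ/mol.
Subtracting, OSPE = -42 − (-28) = -14 kJ/mol.

-14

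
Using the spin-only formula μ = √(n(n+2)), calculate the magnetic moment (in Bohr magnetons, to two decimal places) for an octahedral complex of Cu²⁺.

Cu²⁺: group 11, so d-count = 11 − 2 = 9.
Configuration: t2g^6 e_g^3 → 1 unpaired electron.
μ(spin-only) = √[1(1+2)] = √3 ≈ 1.73 Bohr magnetons.

1.73 Bohr magnetons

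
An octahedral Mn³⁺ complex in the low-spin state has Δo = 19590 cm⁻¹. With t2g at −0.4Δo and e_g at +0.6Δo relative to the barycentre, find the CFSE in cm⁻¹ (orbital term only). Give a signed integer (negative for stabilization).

-31344

Mn is in group 7, so Mn³⁺ is d⁴ (7 − 3 = 4).
The d⁴ electrons fill as t2g^4 e_g^0.
The orbital stabilization is -1.6Δo = -1.6 × 19590 = -31344 cm⁻¹.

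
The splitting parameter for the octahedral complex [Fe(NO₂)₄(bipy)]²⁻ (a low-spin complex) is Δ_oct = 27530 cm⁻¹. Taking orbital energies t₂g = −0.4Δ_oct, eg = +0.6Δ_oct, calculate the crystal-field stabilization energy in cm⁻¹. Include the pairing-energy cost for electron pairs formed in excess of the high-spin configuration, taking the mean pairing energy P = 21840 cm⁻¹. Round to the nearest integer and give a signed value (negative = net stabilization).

Ligand charges: 4×(-1) from NO₂⁻ and 1×(+0) from bipy sum to -4; with overall charge -2, Fe is +2.
Group 8 minus oxidation state +2 gives a d⁶ configuration for Fe²⁺.
Configuration: t₂g⁶ eg⁰.
The orbital stabilization is -2.4Δ_oct = -2.4 × 27530 = -66072 cm⁻¹.
Pairing penalty: 3 pairs vs 1 in the high-spin reference → 2 extra × P = 43680 cm⁻¹.
Net CFSE = -66072 + 43680 = -22392 cm⁻¹.

-22392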